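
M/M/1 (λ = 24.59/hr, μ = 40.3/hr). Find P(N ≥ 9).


ρ = 24.59/40.3 = 0.6102
P(N ≥ n) = ρ^n = 0.6102^9 = 0.011724

Final: 0.011724


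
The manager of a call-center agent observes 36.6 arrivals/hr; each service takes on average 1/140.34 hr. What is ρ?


ρ = λ/μ = 36.6/140.34 = 0.2608

Final: 0.2608


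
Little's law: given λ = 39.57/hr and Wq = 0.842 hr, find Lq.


Lq = λWq = 39.57·0.842 = 33.3179

Final: 33.3179


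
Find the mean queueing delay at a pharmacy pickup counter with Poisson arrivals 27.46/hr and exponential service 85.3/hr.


ρ = 27.46/85.3 = 0.3219
Wq = ρ/(μ−λ) = 0.3219/(85.3 − 27.46) = 0.3219/57.84 = 0.005566 hr

Final: 0.005566 hr


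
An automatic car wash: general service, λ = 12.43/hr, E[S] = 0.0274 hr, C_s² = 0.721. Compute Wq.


ρ = λ·E[S] = 12.43·0.0274 = 0.3406
E[S²] = E[S]²(1+C_s²) = 0.0274²·(1+0.721) = 0.001292
Wq = λ·E[S²]/(2(1−ρ)) = 12.43·0.001292/(2·0.6594) = 0.01218 hr

Final: 0.01218 hr


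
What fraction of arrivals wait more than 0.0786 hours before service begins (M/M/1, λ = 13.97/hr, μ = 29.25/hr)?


ρ = 13.97/29.25 = 0.4776
P(Wq > t) = ρ·e^{−(μ−λ)t} = 0.4776·e^{−1.2010}
= 0.4776·0.300891 = 0.143707

Final: 0.143707


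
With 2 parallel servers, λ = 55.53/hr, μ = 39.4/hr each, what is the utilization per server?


ρ = λ/(cμ) = 55.53/(2·39.4) = 55.53/78.80 = 0.7047

Final: 0.7047


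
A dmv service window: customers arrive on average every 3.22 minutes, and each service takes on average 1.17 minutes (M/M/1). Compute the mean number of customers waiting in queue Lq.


λ = 60/3.22 = 18.6335 /hr
μ = 60/1.17 = 51.2821 /hr
ρ = λ/μ = 18.6335/51.2821 = 0.3634
Lq = ρ²/(1−ρ) = 0.1320/0.6366 = 0.2074

Final: 0.2074


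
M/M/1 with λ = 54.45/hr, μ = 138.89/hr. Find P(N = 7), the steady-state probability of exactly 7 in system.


ρ = 54.45/138.89 = 0.3920
P_n = (1−ρ)·ρ^n = (1 − 0.3920)·0.3920^7 = 0.6080·0.001423 = 0.0008653

Final: 0.0008653


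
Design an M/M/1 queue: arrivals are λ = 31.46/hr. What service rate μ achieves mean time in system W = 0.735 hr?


W = 1/(μ−λ) ⇒ μ − λ = 1/W = 1/0.735 = 1.3605
μ = λ + 1/W = 31.46 + 1.3605 = 32.8205 per hr

Final: 32.8205 /hr


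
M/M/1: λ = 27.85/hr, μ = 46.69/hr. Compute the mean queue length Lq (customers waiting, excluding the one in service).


ρ = 27.85/46.69 = 0.5965
Lq = ρ²/(1−ρ) = 0.3558/0.4035 = 0.8818

Final: 0.8818


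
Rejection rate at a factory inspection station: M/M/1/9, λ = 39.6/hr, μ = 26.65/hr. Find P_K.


ρ = λ/μ = 39.6/26.65 = 1.4859
P_K = (1−ρ)ρ^K/(1−ρ^(K+1)) = (-0.4859·35.316833)/(1 − 52.478296)
= -17.161463/-51.478296 = 0.333373

Final: 0.333373


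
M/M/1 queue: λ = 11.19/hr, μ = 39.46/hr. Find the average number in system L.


ρ = λ/μ = 11.19/39.46 = 0.2836
L = ρ/(1−ρ) = 0.2836/(1 − 0.2836) = 0.2836/0.7164 = 0.3958

Final: 0.3958


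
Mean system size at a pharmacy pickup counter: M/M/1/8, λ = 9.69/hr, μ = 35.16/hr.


ρ = 9.69/35.16 = 0.2756
L = ρ[1 − (K+1)ρ^K + Kρ^(K+1)] / [(1−ρ)(1−ρ^(K+1))]
Numerator: 0.2756·(1 − 9·0.00003328 + 8·0.000009172) = 0.275535
Denominator: (0.7244)·(0.999991) = 0.724396
L = 0.275535/0.724396 = 0.3804

Final: 0.3804


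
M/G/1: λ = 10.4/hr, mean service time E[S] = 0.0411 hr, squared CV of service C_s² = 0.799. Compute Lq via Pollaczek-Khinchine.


ρ = λ·E[S] = 10.4·0.0411 = 0.4274
Lq = ρ²(1+C_s²)/(2(1−ρ)) = 0.1827·(1+0.799)/(2·0.5726)
= 0.1827·1.7990/1.1451 = 0.28703

Final: 0.28703


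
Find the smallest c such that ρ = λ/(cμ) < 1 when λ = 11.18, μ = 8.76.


Stability requires cμ > λ ⇔ c > λ/μ.
λ/μ = 11.18/8.76 = 1.2763
Minimum integer c = ⌊1.2763⌋ + 1 = 2
Check: 2·8.76 = 17.52 > 11.18, while 1·8.76 = 8.76 ≤ 11.18

Final: 2 servers


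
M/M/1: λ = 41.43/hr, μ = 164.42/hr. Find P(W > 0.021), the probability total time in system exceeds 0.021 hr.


W ~ Exponential(μ−λ) for M/M/1.
μ − λ = 164.42 − 41.43 = 122.9900
P(W > t) = e^{−(μ−λ)t} = e^{−2.5828} = 0.075563

Final: 0.075563


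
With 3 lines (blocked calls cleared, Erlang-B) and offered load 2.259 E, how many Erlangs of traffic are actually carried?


B(3,2.259) = 0.248493 (Erlang-B)
Carried load = a(1 − B) = 2.259·(1 − 0.248493) = 2.259·0.751507 = 1.6977 E

Final: 1.6977 Erlangs


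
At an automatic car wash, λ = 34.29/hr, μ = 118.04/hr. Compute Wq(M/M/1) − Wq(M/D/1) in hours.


ρ = 34.29/118.04 = 0.2905
Wq(M/M/1) = ρ/(μ−λ) = 0.2905/83.75 = 0.003469 hr
Wq(M/D/1) = ρ/(2(μ−λ)) = 0.001734 hr
Savings = 0.003469 − 0.001734 = 0.001734 hr

Final: 0.001734 hr


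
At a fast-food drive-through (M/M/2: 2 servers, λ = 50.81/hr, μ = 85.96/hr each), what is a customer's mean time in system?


a = 0.5911; ρ = 0.2955; P₀ = 0.543753
Lq = P₀·a^c·ρ/(c!(1−ρ)²) = 0.05657
Wq = Lq/λ = 0.05657/50.81 = 0.001113 hr
W = Wq + 1/μ = 0.001113 + 0.01163 = 0.01275 hr

Final: 0.01275 hr


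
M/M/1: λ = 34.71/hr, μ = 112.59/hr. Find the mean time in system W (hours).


W = 1/(μ−λ) = 1/(112.59 − 34.71) = 1/77.88 = 0.01284 hr

Final: 0.01284 hr


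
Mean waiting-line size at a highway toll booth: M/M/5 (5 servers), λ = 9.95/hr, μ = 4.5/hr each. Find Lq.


a = λ/μ = 2.2111; ρ = a/5 = 0.4422
P₀ = 0.108192
Lq = P₀·a^c·ρ / (c!·(1−ρ)²) = 0.108192·52.85095·0.4422/(120·0.31112)
= 0.06773

Final: 0.06773


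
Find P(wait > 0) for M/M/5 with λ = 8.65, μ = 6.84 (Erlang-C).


a = λ/μ = 1.2646; ρ = a/5 = 0.2529
P₀ = 0.282169 (from M/M/c formula)
C(c,a) = [a^c/(c!(1−ρ))]·P₀ = [3.23445/(120·0.7471)]·0.282169
= 0.03608·0.282169 = 0.010180

Final: 0.010180


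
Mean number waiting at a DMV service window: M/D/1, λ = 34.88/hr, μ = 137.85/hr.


ρ = 34.88/137.85 = 0.2530
M/D/1: Lq = ρ²/(2(1−ρ)) = 0.06402/(2·0.7470) = 0.04286

Final: 0.04286


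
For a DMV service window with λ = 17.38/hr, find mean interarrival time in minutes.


Mean interarrival time = 1/λ = 1/17.38 hour = 0.05754 hour
In minutes: 0.05754 × 60 = 3.4522 min

Final: 3.4522 min


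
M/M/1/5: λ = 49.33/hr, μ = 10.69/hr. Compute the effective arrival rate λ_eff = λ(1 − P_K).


ρ = 4.6146; P_K = (1−ρ)ρ^5/(1−ρ^6) = 0.783377
λ_eff = λ(1 − P_K) = 49.33·(1 − 0.783377) = 49.33·0.216623 = 10.6860 /hr

Final: 10.6860 /hr


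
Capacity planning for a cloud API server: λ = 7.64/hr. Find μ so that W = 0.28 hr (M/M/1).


W = 1/(μ−λ) ⇒ μ − λ = 1/W = 1/0.28 = 3.5714
μ = λ + 1/W = 7.64 + 3.5714 = 11.2114 per hr

Final: 11.2114 /hr


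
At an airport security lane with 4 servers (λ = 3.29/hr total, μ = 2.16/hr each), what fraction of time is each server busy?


ρ = λ/(cμ) = 3.29/(4·2.16) = 3.29/8.64 = 0.3808

Final: 0.3808


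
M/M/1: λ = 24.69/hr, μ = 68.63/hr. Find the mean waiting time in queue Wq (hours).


ρ = 24.69/68.63 = 0.3598
Wq = ρ/(μ−λ) = 0.3598/(68.63 − 24.69) = 0.3598/43.94 = 0.008187 hr

Final: 0.008187 hr


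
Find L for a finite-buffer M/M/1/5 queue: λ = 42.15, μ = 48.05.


ρ = 42.15/48.05 = 0.8772
L = ρ[1 − (K+1)ρ^K + Kρ^(K+1)] / [(1−ρ)(1−ρ^(K+1))]
Numerator: 0.8772·(1 − 6·0.519423 + 5·0.455643) = 0.141828
Denominator: (0.1228)·(0.544357) = 0.066841
L = 0.141828/0.066841 = 2.1219

Final: 2.1219


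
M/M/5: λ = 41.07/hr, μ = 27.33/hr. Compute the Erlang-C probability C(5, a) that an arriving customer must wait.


a = λ/μ = 1.5027; ρ = a/5 = 0.3005
P₀ = 0.222161 (from M/M/c formula)
C(c,a) = [a^c/(c!(1−ρ))]·P₀ = [7.66347/(120·0.6995)]·0.222161
= 0.09130·0.222161 = 0.020284

Final: 0.020284


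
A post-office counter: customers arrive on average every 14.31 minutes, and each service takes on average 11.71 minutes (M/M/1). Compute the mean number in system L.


λ = 60/14.31 = 4.1929 /hr
μ = 60/11.71 = 5.1238 /hr
ρ = λ/μ = 4.1929/5.1238 = 0.8183
L = ρ/(1−ρ) = 0.8183/0.1817 = 4.5038

Final: 4.5038


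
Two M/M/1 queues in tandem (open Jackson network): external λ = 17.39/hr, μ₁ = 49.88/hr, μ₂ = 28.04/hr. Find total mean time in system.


Each node sees arrival rate λ = 17.39/hr (tandem ⇒ throughput preserved).
W₁ = 1/(μ₁−λ) = 1/(49.88−17.39) = 0.03078 hr
W₂ = 1/(μ₂−λ) = 1/(28.04−17.39) = 0.09390 hr
W_total = W₁ + W₂ = 0.03078 + 0.09390 = 0.12468 hr

Final: 0.12468 hr


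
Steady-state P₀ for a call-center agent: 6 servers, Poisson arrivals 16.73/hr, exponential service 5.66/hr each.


a = λ/μ = 16.73/5.66 = 2.9558; ρ = a/c = 0.4926
Σ_{k=0}^{5} a^k/k! (terms k=0..5) = 1.00000 + 2.95583 + 4.36847 + 4.30415 + 3.18058 + 1.88025 = 17.68928
Tail: a^6/(6!(1−ρ)) = 666.92509/(720·0.5074) = 1.82569
P₀ = 1/(17.68928 + 1.82569) = 1/19.51497 = 0.051243

Final: 0.051243


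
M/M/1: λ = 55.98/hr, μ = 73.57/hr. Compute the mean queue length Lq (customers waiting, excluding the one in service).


ρ = 55.98/73.57 = 0.7609
Lq = ρ²/(1−ρ) = 0.5790/0.2391 = 2.4216

Final: 2.4216


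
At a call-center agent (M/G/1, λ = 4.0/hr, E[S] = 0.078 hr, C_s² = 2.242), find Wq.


ρ = λ·E[S] = 4.0·0.078 = 0.3120
E[S²] = E[S]²(1+C_s²) = 0.078²·(1+2.242) = 0.019724
Wq = λ·E[S²]/(2(1−ρ)) = 4.0·0.019724/(2·0.6880) = 0.05734 hr

Final: 0.05734 hr


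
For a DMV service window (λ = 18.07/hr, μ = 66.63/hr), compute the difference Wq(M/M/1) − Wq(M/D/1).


ρ = 18.07/66.63 = 0.2712
Wq(M/M/1) = ρ/(μ−λ) = 0.2712/48.56 = 0.005585 hr
Wq(M/D/1) = ρ/(2(μ−λ)) = 0.002792 hr
Savings = 0.005585 − 0.002792 = 0.002792 hr

Final: 0.002792 hr


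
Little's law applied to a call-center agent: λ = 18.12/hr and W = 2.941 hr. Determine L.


L = λW = 18.12·2.941 = 53.2909

Final: 53.2909


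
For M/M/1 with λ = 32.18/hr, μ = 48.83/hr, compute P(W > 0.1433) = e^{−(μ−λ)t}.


W ~ Exponential(μ−λ) for M/M/1.
μ − λ = 48.83 − 32.18 = 16.6500
P(W > t) = e^{−(μ−λ)t} = e^{−2.3859} = 0.092002

Final: 0.092002


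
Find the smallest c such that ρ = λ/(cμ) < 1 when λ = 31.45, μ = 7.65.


Stability requires cμ > λ ⇔ c > λ/μ.
λ/μ = 31.45/7.65 = 4.1111
Minimum integer c = ⌊4.1111⌋ + 1 = 5
Check: 5·7.65 = 38.25 > 31.45, while 4·7.65 = 30.60 ≤ 31.45

Final: 5 servers


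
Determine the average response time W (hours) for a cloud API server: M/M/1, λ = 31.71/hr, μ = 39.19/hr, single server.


W = 1/(μ−λ) = 1/(39.19 − 31.71) = 1/7.48 = 0.1337 hr

Final: 0.1337 hr


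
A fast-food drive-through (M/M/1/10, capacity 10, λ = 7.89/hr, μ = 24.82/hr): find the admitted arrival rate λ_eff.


ρ = 0.3179; P_K = (1−ρ)ρ^10/(1−ρ^11) = 0.000007188
λ_eff = λ(1 − P_K) = 7.89·(1 − 0.000007188) = 7.89·0.999993 = 7.8899 /hr

Final: 7.8899 /hr


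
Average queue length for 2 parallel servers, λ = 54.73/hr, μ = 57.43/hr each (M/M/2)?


a = λ/μ = 0.9530; ρ = a/2 = 0.4765
P₀ = 0.354561
Lq = P₀·a^c·ρ / (c!·(1−ρ)²) = 0.354561·0.90818·0.4765/(2·0.27406)
= 0.27993

Final: 0.27993


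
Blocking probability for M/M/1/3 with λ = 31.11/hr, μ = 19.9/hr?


ρ = λ/μ = 31.11/19.9 = 1.5633
P_K = (1−ρ)ρ^K/(1−ρ^(K+1)) = (-0.5633·3.820681)/(1 − 5.972934)
= -2.152253/-4.972934 = 0.432793

Final: 0.432793


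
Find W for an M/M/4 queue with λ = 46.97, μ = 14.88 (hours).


a = 3.1566; ρ = 0.7891; P₀ = 0.029412
Lq = P₀·a^c·ρ/(c!(1−ρ)²) = 2.15963
Wq = Lq/λ = 2.15963/46.97 = 0.04598 hr
W = Wq + 1/μ = 0.04598 + 0.06720 = 0.11318 hr

Final: 0.11318 hr


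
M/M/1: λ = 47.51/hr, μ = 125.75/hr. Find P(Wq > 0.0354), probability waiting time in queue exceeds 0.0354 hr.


ρ = 47.51/125.75 = 0.3778
P(Wq > t) = ρ·e^{−(μ−λ)t} = 0.3778·e^{−2.7697}
= 0.3778·0.062681 = 0.023682

Final: 0.023682


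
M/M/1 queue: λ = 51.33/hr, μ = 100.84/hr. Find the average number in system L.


ρ = λ/μ = 51.33/100.84 = 0.5090
L = ρ/(1−ρ) = 0.5090/(1 − 0.5090) = 0.5090/0.4910 = 1.0368

Final: 1.0368


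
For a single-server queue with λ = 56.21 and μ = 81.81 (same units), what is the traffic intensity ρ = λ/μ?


ρ = λ/μ = 56.21/81.81 = 0.6871

Final: 0.6871


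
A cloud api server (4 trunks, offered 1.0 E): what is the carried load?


B(4,1.0) = 0.015385 (Erlang-B)
Carried load = a(1 − B) = 1.0·(1 − 0.015385) = 1.0·0.984615 = 0.9846 E

Final: 0.9846 Erlangs


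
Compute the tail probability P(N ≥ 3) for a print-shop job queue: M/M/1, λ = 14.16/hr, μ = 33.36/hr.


ρ = 14.16/33.36 = 0.4245
P(N ≥ n) = ρ^n = 0.4245^3 = 0.076474

Final: 0.076474


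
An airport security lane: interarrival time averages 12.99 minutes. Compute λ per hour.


λ = 1/(interarrival time) in consistent units.
1 hour = 60 min, so λ = 60/12.99 = 4.6189 per hour

Final: 4.6189 /hr


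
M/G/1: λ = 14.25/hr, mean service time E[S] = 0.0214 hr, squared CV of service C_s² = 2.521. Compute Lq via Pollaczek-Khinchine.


ρ = λ·E[S] = 14.25·0.0214 = 0.3049
Lq = ρ²(1+C_s²)/(2(1−ρ)) = 0.09299·(1+2.521)/(2·0.6950)
= 0.09299·3.5210/1.3901 = 0.23555

Final: 0.23555


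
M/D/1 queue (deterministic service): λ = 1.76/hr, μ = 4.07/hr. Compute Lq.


ρ = 1.76/4.07 = 0.4324
M/D/1: Lq = ρ²/(2(1−ρ)) = 0.1870/(2·0.5676) = 0.16474

Final: 0.16474


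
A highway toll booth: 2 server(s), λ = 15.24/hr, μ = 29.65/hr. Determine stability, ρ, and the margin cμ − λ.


Total capacity cμ = 2·29.65 = 59.30/hr
ρ = λ/(cμ) = 15.24/59.30 = 0.2570
Stable ⇔ ρ < 1: YES
Spare capacity = cμ − λ = 59.30 − 15.24 = 44.06/hr

Final: ρ = 0.2570; stable; margin = 44.06/hr


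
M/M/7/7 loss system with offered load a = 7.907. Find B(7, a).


B(c,a) = (a^c/c!) / Σ_{k=0}^{c} a^k/k!
a^7/7! = 383.399582
Σ terms (k=0..7): 1.00000 + 7.90700 + 31.26032 + 82.39180 + 162.86798 + 257.55943 + 339.42040 + 383.39958 = 1265.806505
B = 383.399582/1265.806505 = 0.302890

Final: 0.302890


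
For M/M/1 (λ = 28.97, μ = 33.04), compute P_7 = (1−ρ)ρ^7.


ρ = 28.97/33.04 = 0.8768
P_n = (1−ρ)·ρ^n = (1 − 0.8768)·0.8768^7 = 0.1232·0.398437 = 0.049081

Final: 0.049081


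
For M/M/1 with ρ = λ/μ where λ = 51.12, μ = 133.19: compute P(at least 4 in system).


ρ = 51.12/133.19 = 0.3838
P(N ≥ n) = ρ^n = 0.3838^4 = 0.021701

Final: 0.021701


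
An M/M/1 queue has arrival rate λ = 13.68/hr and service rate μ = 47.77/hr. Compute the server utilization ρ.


ρ = λ/μ = 13.68/47.77 = 0.2864

Final: 0.2864


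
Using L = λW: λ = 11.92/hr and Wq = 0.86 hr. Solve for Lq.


Lq = λWq = 11.92·0.86 = 10.2512

Final: 10.2512


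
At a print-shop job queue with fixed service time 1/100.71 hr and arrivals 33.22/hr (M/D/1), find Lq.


ρ = 33.22/100.71 = 0.3299
M/D/1: Lq = ρ²/(2(1−ρ)) = 0.1088/(2·0.6701) = 0.08118

Final: 0.08118


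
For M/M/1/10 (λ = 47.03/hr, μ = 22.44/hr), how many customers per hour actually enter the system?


ρ = 2.0958; P_K = (1−ρ)ρ^10/(1−ρ^11) = 0.523010
λ_eff = λ(1 − P_K) = 47.03·(1 − 0.523010) = 47.03·0.476990 = 22.4328 /hr

Final: 22.4328 /hr


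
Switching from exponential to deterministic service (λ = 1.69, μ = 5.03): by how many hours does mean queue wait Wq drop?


ρ = 1.69/5.03 = 0.3360
Wq(M/M/1) = ρ/(μ−λ) = 0.3360/3.34 = 0.10059 hr
Wq(M/D/1) = ρ/(2(μ−λ)) = 0.05030 hr
Savings = 0.10059 − 0.05030 = 0.05030 hr

Final: 0.05030 hr


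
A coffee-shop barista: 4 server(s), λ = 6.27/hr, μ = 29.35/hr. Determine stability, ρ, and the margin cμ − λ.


Total capacity cμ = 4·29.35 = 117.40/hr
ρ = λ/(cμ) = 6.27/117.40 = 0.05341
Stable ⇔ ρ < 1: YES
Spare capacity = cμ − λ = 117.40 − 6.27 = 111.13/hr

Final: ρ = 0.05341; stable; margin = 111.13/hr


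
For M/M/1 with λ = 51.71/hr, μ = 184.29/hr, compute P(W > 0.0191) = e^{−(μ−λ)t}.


W ~ Exponential(μ−λ) for M/M/1.
μ − λ = 184.29 − 51.71 = 132.5800
P(W > t) = e^{−(μ−λ)t} = e^{−2.5323} = 0.079478

Final: 0.079478


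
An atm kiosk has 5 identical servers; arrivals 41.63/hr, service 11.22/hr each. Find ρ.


ρ = λ/(cμ) = 41.63/(5·11.22) = 41.63/56.10 = 0.7421

Final: 0.7421


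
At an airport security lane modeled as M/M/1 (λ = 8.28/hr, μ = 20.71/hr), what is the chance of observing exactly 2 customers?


ρ = 8.28/20.71 = 0.3998
P_n = (1−ρ)·ρ^n = (1 − 0.3998)·0.3998^2 = 0.6002·0.159846 = 0.095938

Final: 0.095938


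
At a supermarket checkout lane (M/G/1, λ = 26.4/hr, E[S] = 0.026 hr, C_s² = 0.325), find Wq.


ρ = λ·E[S] = 26.4·0.026 = 0.6864
E[S²] = E[S]²(1+C_s²) = 0.026²·(1+0.325) = 0.0008957
Wq = λ·E[S²]/(2(1−ρ)) = 26.4·0.0008957/(2·0.3136) = 0.03770 hr

Final: 0.03770 hr


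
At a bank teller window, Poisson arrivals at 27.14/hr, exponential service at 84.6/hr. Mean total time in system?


W = 1/(μ−λ) = 1/(84.6 − 27.14) = 1/57.46 = 0.01740 hr

Final: 0.01740 hr


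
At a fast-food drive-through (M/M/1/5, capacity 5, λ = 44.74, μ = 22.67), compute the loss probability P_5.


ρ = λ/μ = 44.74/22.67 = 1.9735
P_K = (1−ρ)ρ^K/(1−ρ^(K+1)) = (-0.9735·29.937967)/(1 − 59.083574)
= -29.145607/-58.083574 = 0.501787

Final: 0.501787


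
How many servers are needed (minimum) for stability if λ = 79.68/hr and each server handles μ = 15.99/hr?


Stability requires cμ > λ ⇔ c > λ/μ.
λ/μ = 79.68/15.99 = 4.9831
Minimum integer c = ⌊4.9831⌋ + 1 = 5
Check: 5·15.99 = 79.95 > 79.68, while 4·15.99 = 63.96 ≤ 79.68

Final: 5 servers


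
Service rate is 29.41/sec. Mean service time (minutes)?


Mean service time = 1/μ = 1/29.41 second = 0.03400 second
In minutes: 0.03400 × 0.0166667 = 0.0005667 min

Final: 0.0005667 min


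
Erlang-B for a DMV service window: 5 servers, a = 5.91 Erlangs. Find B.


B(c,a) = (a^c/c!) / Σ_{k=0}^{c} a^k/k!
a^5/5! = 60.083629
Σ terms (k=0..5): 1.00000 + 5.91000 + 17.46405 + 34.40418 + 50.83217 + 60.08363 = 169.694032
B = 60.083629/169.694032 = 0.354070

Final: 0.354070


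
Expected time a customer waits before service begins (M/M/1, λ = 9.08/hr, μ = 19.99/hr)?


ρ = 9.08/19.99 = 0.4542
Wq = ρ/(μ−λ) = 0.4542/(19.99 − 9.08) = 0.4542/10.91 = 0.04163 hr

Final: 0.04163 hr


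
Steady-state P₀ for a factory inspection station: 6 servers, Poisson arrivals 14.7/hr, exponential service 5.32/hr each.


a = λ/μ = 14.7/5.32 = 2.7632; ρ = a/c = 0.4605
Σ_{k=0}^{5} a^k/k! (terms k=0..5) = 1.00000 + 2.76316 + 3.81752 + 3.51614 + 2.42891 + 1.34229 = 14.86802
Tail: a^6/(6!(1−ρ)) = 445.07604/(720·0.5395) = 1.14586
P₀ = 1/(14.86802 + 1.14586) = 1/16.01388 = 0.062446

Final: 0.062446


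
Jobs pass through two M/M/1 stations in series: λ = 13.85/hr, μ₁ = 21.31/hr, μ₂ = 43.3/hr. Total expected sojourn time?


Each node sees arrival rate λ = 13.85/hr (tandem ⇒ throughput preserved).
W₁ = 1/(μ₁−λ) = 1/(21.31−13.85) = 0.13405 hr
W₂ = 1/(μ₂−λ) = 1/(43.3−13.85) = 0.03396 hr
W_total = W₁ + W₂ = 0.13405 + 0.03396 = 0.16800 hr

Final: 0.16800 hr


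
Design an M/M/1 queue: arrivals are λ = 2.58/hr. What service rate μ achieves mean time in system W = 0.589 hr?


W = 1/(μ−λ) ⇒ μ − λ = 1/W = 1/0.589 = 1.6978
μ = λ + 1/W = 2.58 + 1.6978 = 4.2778 per hr

Final: 4.2778 /hr


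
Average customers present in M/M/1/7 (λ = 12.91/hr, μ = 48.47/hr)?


ρ = 12.91/48.47 = 0.2664
L = ρ[1 − (K+1)ρ^K + Kρ^(K+1)] / [(1−ρ)(1−ρ^(K+1))]
Numerator: 0.2664·(1 − 8·0.00009510 + 7·0.00002533) = 0.266195
Denominator: (0.7336)·(0.999975) = 0.733631
L = 0.266195/0.733631 = 0.3628

Final: 0.3628


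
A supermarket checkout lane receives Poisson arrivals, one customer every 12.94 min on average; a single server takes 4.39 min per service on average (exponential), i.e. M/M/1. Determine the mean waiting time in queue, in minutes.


λ = 60/12.94 = 4.6368 /hr
μ = 60/4.39 = 13.6674 /hr
ρ = λ/μ = 4.6368/13.6674 = 0.3393
Wq = ρ/(μ−λ) = 0.3393/(13.6674−4.6368) = 0.03757 hr
In minutes: 0.03757·60 = 2.254 min

Final: 2.254 min


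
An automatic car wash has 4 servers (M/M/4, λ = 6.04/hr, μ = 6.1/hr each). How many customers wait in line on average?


a = λ/μ = 0.9902; ρ = a/4 = 0.2475
P₀ = 0.371002
Lq = P₀·a^c·ρ / (c!·(1−ρ)²) = 0.371002·0.96123·0.2475/(24·0.56619)
= 0.006496

Final: 0.006496


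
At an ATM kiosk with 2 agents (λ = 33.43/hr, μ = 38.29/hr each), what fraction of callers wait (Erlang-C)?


a = λ/μ = 0.8731; ρ = a/2 = 0.4365
P₀ = 0.392237 (from M/M/c formula)
C(c,a) = [a^c/(c!(1−ρ))]·P₀ = [0.76226/(2·0.5635)]·0.392237
= 0.67640·0.392237 = 0.265311

Final: 0.265311


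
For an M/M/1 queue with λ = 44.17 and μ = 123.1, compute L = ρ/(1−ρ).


ρ = λ/μ = 44.17/123.1 = 0.3588
L = ρ/(1−ρ) = 0.3588/(1 − 0.3588) = 0.3588/0.6412 = 0.5596

Final: 0.5596


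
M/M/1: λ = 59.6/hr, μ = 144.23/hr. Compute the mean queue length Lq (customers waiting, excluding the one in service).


ρ = 59.6/144.23 = 0.4132
Lq = ρ²/(1−ρ) = 0.1708/0.5868 = 0.2910

Final: 0.2910


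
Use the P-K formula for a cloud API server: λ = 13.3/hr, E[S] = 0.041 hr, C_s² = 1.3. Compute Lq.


ρ = λ·E[S] = 13.3·0.041 = 0.5453
Lq = ρ²(1+C_s²)/(2(1−ρ)) = 0.2974·(1+1.3)/(2·0.4547)
= 0.2974·2.3000/0.9094 = 0.75205

Final: 0.75205


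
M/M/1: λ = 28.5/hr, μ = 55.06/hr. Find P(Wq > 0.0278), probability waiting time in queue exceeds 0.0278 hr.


ρ = 28.5/55.06 = 0.5176
P(Wq > t) = ρ·e^{−(μ−λ)t} = 0.5176·e^{−0.7384}
= 0.5176·0.477893 = 0.247366

Final: 0.247366


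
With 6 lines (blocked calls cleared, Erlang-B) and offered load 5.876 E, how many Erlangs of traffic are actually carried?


B(6,5.876) = 0.256167 (Erlang-B)
Carried load = a(1 − B) = 5.876·(1 − 0.256167) = 5.876·0.743833 = 4.3708 E

Final: 4.3708 Erlangs


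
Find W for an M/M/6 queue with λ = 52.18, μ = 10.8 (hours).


a = 4.8315; ρ = 0.8052; P₀ = 0.005826
Lq = P₀·a^c·ρ/(c!(1−ρ)²) = 2.18500
Wq = Lq/λ = 2.18500/52.18 = 0.04187 hr
W = Wq + 1/μ = 0.04187 + 0.09259 = 0.13447 hr

Final: 0.13447 hr


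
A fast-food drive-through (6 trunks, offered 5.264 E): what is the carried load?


B(6,5.264) = 0.211596 (Erlang-B)
Carried load = a(1 − B) = 5.264·(1 − 0.211596) = 5.264·0.788404 = 4.1502 E

Final: 4.1502 Erlangs


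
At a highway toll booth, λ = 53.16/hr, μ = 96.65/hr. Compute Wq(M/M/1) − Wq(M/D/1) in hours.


ρ = 53.16/96.65 = 0.5500
Wq(M/M/1) = ρ/(μ−λ) = 0.5500/43.49 = 0.01265 hr
Wq(M/D/1) = ρ/(2(μ−λ)) = 0.006324 hr
Savings = 0.01265 − 0.006324 = 0.006324 hr

Final: 0.006324 hr


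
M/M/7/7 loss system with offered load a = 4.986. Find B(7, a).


B(c,a) = (a^c/c!) / Σ_{k=0}^{c} a^k/k!
a^7/7! = 15.199713
Σ terms (k=0..7): 1.00000 + 4.98600 + 12.43010 + 20.65882 + 25.75122 + 25.67912 + 21.33935 + 15.19971 = 127.044324
B = 15.199713/127.044324 = 0.119641

Final: 0.119641


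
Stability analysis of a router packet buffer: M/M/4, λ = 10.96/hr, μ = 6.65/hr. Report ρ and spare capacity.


Total capacity cμ = 4·6.65 = 26.60/hr
ρ = λ/(cμ) = 10.96/26.60 = 0.4120
Stable ⇔ ρ < 1: YES
Spare capacity = cμ − λ = 26.60 − 10.96 = 15.64/hr

Final: ρ = 0.4120; stable; margin = 15.64/hr


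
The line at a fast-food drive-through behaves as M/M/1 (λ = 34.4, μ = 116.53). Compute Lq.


ρ = 34.4/116.53 = 0.2952
Lq = ρ²/(1−ρ) = 0.08714/0.7048 = 0.1236

Final: 0.1236


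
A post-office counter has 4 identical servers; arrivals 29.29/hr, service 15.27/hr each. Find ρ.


ρ = λ/(cμ) = 29.29/(4·15.27) = 29.29/61.08 = 0.4795

Final: 0.4795


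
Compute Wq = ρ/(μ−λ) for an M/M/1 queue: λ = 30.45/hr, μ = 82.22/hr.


ρ = 30.45/82.22 = 0.3703
Wq = ρ/(μ−λ) = 0.3703/(82.22 − 30.45) = 0.3703/51.77 = 0.007154 hr

Final: 0.007154 hr


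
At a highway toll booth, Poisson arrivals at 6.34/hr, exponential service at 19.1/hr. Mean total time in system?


W = 1/(μ−λ) = 1/(19.1 − 6.34) = 1/12.76 = 0.07837 hr

Final: 0.07837 hr


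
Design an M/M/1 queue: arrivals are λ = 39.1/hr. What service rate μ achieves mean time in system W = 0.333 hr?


W = 1/(μ−λ) ⇒ μ − λ = 1/W = 1/0.333 = 3.0030
μ = λ + 1/W = 39.1 + 3.0030 = 42.1030 per hr

Final: 42.1030 /hr


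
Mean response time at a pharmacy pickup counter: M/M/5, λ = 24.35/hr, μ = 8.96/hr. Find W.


a = 2.7176; ρ = 0.5435; P₀ = 0.063554
Lq = P₀·a^c·ρ/(c!(1−ρ)²) = 0.20479
Wq = Lq/λ = 0.20479/24.35 = 0.008410 hr
W = Wq + 1/μ = 0.008410 + 0.11161 = 0.12002 hr

Final: 0.12002 hr


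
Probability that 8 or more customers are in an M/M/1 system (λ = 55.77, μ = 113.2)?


ρ = 55.77/113.2 = 0.4927
P(N ≥ n) = ρ^n = 0.4927^8 = 0.003471

Final: 0.003471


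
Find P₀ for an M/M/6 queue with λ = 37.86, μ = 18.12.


a = λ/μ = 37.86/18.12 = 2.0894; ρ = a/c = 0.3482
Σ_{k=0}^{5} a^k/k! (terms k=0..5) = 1.00000 + 2.08940 + 2.18280 + 1.52025 + 0.79411 + 0.33184 = 7.91841
Tail: a^6/(6!(1−ρ)) = 83.20214/(720·0.6518) = 0.17730
P₀ = 1/(7.91841 + 0.17730) = 1/8.09571 = 0.123522

Final: 0.123522


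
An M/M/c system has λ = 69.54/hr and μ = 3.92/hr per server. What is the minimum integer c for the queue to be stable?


Stability requires cμ > λ ⇔ c > λ/μ.
λ/μ = 69.54/3.92 = 17.7398
Minimum integer c = ⌊17.7398⌋ + 1 = 18
Check: 18·3.92 = 70.56 > 69.54, while 17·3.92 = 66.64 ≤ 69.54

Final: 18 servers


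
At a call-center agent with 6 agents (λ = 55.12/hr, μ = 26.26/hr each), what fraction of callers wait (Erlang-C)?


a = λ/μ = 2.0990; ρ = a/6 = 0.3498
P₀ = 0.122335 (from M/M/c formula)
C(c,a) = [a^c/(c!(1−ρ))]·P₀ = [85.52379/(720·0.6502)]·0.122335
= 0.18270·0.122335 = 0.022350

Final: 0.022350


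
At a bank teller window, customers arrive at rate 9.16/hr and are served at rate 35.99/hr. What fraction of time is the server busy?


ρ = λ/μ = 9.16/35.99 = 0.2545

Final: 0.2545


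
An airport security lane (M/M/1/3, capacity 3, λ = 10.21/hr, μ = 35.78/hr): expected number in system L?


ρ = 10.21/35.78 = 0.2854
L = ρ[1 − (K+1)ρ^K + Kρ^(K+1)] / [(1−ρ)(1−ρ^(K+1))]
Numerator: 0.2854·(1 − 4·0.023236 + 3·0.006630) = 0.264509
Denominator: (0.7146)·(0.993370) = 0.709907
L = 0.264509/0.709907 = 0.3726

Final: 0.3726


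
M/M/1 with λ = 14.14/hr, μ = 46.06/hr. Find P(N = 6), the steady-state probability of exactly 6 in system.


ρ = 14.14/46.06 = 0.3070
P_n = (1−ρ)·ρ^n = (1 − 0.3070)·0.3070^6 = 0.6930·0.0008371 = 0.0005801

Final: 0.0005801


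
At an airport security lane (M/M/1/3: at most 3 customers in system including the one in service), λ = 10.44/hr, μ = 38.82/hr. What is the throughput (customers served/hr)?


ρ = 0.2689; P_K = (1−ρ)ρ^3/(1−ρ^4) = 0.014295
λ_eff = λ(1 − P_K) = 10.44·(1 − 0.014295) = 10.44·0.985705 = 10.2908 /hr

Final: 10.2908 /hr


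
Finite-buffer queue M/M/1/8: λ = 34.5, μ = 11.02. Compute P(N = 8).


ρ = λ/μ = 34.5/11.02 = 3.1307
P_K = (1−ρ)ρ^K/(1−ρ^(K+1)) = (-2.1307·9227.838910)/(1 − 28889.332341)
= -19661.493431/-28888.332341 = 0.680603

Final: 0.680603


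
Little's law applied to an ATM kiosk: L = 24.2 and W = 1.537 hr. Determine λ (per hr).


λ = L/W = 24.2/1.537 = 15.7450 /hr

Final: 15.7450 /hr


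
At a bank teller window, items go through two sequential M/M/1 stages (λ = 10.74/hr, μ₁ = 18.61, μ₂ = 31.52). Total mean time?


Each node sees arrival rate λ = 10.74/hr (tandem ⇒ throughput preserved).
W₁ = 1/(μ₁−λ) = 1/(18.61−10.74) = 0.12706 hr
W₂ = 1/(μ₂−λ) = 1/(31.52−10.74) = 0.04812 hr
W_total = W₁ + W₂ = 0.12706 + 0.04812 = 0.17519 hr

Final: 0.17519 hr


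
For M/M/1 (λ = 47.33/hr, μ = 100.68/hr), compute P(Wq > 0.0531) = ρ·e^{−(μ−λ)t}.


ρ = 47.33/100.68 = 0.4701
P(Wq > t) = ρ·e^{−(μ−λ)t} = 0.4701·e^{−2.8329}
= 0.4701·0.058843 = 0.027662

Final: 0.027662


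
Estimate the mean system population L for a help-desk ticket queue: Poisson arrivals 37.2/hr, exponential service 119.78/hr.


ρ = λ/μ = 37.2/119.78 = 0.3106
L = ρ/(1−ρ) = 0.3106/(1 − 0.3106) = 0.3106/0.6894 = 0.4505

Final: 0.4505


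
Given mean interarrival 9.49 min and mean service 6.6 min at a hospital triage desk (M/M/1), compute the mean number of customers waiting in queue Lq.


λ = 60/9.49 = 6.3224 /hr
μ = 60/6.6 = 9.0909 /hr
ρ = λ/μ = 6.3224/9.0909 = 0.6955
Lq = ρ²/(1−ρ) = 0.4837/0.3045 = 1.5883

Final: 1.5883


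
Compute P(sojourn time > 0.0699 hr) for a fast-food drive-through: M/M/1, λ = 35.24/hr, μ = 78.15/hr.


W ~ Exponential(μ−λ) for M/M/1.
μ − λ = 78.15 − 35.24 = 42.9100
P(W > t) = e^{−(μ−λ)t} = e^{−2.9994} = 0.049817

Final: 0.049817


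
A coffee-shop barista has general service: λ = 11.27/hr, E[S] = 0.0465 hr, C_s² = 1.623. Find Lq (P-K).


ρ = λ·E[S] = 11.27·0.0465 = 0.5241
Lq = ρ²(1+C_s²)/(2(1−ρ)) = 0.2746·(1+1.623)/(2·0.4759)
= 0.2746·2.6230/0.9519 = 0.75677

Final: 0.75677


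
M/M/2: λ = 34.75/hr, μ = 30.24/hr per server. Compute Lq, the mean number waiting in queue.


a = λ/μ = 1.1491; ρ = a/2 = 0.5746
P₀ = 0.270188
Lq = P₀·a^c·ρ / (c!·(1−ρ)²) = 0.270188·1.32052·0.5746/(2·0.18099)
= 0.56633

Final: 0.56633


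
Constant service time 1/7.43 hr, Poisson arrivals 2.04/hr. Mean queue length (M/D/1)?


ρ = 2.04/7.43 = 0.2746
M/D/1: Lq = ρ²/(2(1−ρ)) = 0.07538/(2·0.7254) = 0.05196

Final: 0.05196


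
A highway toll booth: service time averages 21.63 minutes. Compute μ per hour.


μ = 1/(service time) in consistent units.
1 hour = 60 min, so μ = 60/21.63 = 2.7739 per hour

Final: 2.7739 /hr


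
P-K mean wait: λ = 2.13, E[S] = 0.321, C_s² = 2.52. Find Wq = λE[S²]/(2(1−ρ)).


ρ = λ·E[S] = 2.13·0.321 = 0.6837
E[S²] = E[S]²(1+C_s²) = 0.321²·(1+2.52) = 0.362704
Wq = λ·E[S²]/(2(1−ρ)) = 2.13·0.362704/(2·0.3163) = 1.22136 hr

Final: 1.22136 hr


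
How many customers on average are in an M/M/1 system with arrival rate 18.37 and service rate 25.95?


ρ = λ/μ = 18.37/25.95 = 0.7079
L = ρ/(1−ρ) = 0.7079/(1 − 0.7079) = 0.7079/0.2921 = 2.4235

Final: 2.4235


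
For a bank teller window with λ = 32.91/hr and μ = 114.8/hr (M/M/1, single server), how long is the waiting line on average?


ρ = 32.91/114.8 = 0.2867
Lq = ρ²/(1−ρ) = 0.08218/0.7133 = 0.1152

Final: 0.1152


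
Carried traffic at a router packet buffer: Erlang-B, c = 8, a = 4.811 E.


B(8,4.811) = 0.061406 (Erlang-B)
Carried load = a(1 − B) = 4.811·(1 − 0.061406) = 4.811·0.938594 = 4.5156 E

Final: 4.5156 Erlangs


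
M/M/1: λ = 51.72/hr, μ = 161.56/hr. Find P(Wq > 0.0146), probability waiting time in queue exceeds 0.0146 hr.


ρ = 51.72/161.56 = 0.3201
P(Wq > t) = ρ·e^{−(μ−λ)t} = 0.3201·e^{−1.6037}
= 0.3201·0.201158 = 0.064396

Final: 0.064396


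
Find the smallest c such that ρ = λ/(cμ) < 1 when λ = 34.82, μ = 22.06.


Stability requires cμ > λ ⇔ c > λ/μ.
λ/μ = 34.82/22.06 = 1.5784
Minimum integer c = ⌊1.5784⌋ + 1 = 2
Check: 2·22.06 = 44.12 > 34.82, while 1·22.06 = 22.06 ≤ 34.82

Final: 2 servers


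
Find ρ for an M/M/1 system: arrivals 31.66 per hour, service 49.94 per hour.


ρ = λ/μ = 31.66/49.94 = 0.6340

Final: 0.6340


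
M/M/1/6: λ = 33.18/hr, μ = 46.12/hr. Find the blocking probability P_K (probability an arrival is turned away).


ρ = λ/μ = 33.18/46.12 = 0.7194
P_K = (1−ρ)ρ^K/(1−ρ^(K+1)) = (0.2806·0.138651)/(1 − 0.099749)
= 0.038902/0.900251 = 0.043212

Final: 0.043212


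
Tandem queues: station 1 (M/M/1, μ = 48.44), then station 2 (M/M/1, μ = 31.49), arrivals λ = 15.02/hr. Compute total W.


Each node sees arrival rate λ = 15.02/hr (tandem ⇒ throughput preserved).
W₁ = 1/(μ₁−λ) = 1/(48.44−15.02) = 0.02992 hr
W₂ = 1/(μ₂−λ) = 1/(31.49−15.02) = 0.06072 hr
W_total = W₁ + W₂ = 0.02992 + 0.06072 = 0.09064 hr

Final: 0.09064 hr


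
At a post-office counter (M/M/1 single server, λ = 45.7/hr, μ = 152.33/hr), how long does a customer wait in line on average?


ρ = 45.7/152.33 = 0.3000
Wq = ρ/(μ−λ) = 0.3000/(152.33 − 45.7) = 0.3000/106.63 = 0.002814 hr

Final: 0.002814 hr


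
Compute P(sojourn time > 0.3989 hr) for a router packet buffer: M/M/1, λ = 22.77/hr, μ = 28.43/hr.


W ~ Exponential(μ−λ) for M/M/1.
μ − λ = 28.43 − 22.77 = 5.6600
P(W > t) = e^{−(μ−λ)t} = e^{−2.2578} = 0.104583

Final: 0.104583


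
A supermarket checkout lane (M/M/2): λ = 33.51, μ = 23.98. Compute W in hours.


a = 1.3974; ρ = 0.6987; P₀ = 0.177366
Lq = P₀·a^c·ρ/(c!(1−ρ)²) = 1.33293
Wq = Lq/λ = 1.33293/33.51 = 0.03978 hr
W = Wq + 1/μ = 0.03978 + 0.04170 = 0.08148 hr

Final: 0.08148 hr


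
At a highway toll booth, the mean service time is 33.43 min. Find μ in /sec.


μ = 1/(service time) in consistent units.
1 second = 0.0166667 min, so μ = 0.0166667/33.43 = 0.0004986 per second

Final: 0.0004986 /sec


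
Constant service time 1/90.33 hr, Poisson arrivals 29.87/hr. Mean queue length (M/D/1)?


ρ = 29.87/90.33 = 0.3307
M/D/1: Lq = ρ²/(2(1−ρ)) = 0.1093/(2·0.6693) = 0.08168

Final: 0.08168


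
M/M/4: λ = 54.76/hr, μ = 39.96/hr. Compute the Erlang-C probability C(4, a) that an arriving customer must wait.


a = λ/μ = 1.3704; ρ = a/4 = 0.3426
P₀ = 0.252414 (from M/M/c formula)
C(c,a) = [a^c/(c!(1−ρ))]·P₀ = [3.52656/(24·0.6574)]·0.252414
= 0.22351·0.252414 = 0.056418

Final: 0.056418


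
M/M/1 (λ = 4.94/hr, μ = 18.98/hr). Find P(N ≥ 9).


ρ = 4.94/18.98 = 0.2603
P(N ≥ n) = ρ^n = 0.2603^9 = 0.000005481

Final: 0.000005481


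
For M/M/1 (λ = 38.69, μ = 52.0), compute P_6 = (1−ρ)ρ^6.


ρ = 38.69/52.0 = 0.7440
P_n = (1−ρ)·ρ^n = (1 − 0.7440)·0.7440^6 = 0.2560·0.169657 = 0.043426

Final: 0.043426


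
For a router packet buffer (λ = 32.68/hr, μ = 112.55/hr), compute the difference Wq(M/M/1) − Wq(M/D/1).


ρ = 32.68/112.55 = 0.2904
Wq(M/M/1) = ρ/(μ−λ) = 0.2904/79.87 = 0.003635 hr
Wq(M/D/1) = ρ/(2(μ−λ)) = 0.001818 hr
Savings = 0.003635 − 0.001818 = 0.001818 hr

Final: 0.001818 hr


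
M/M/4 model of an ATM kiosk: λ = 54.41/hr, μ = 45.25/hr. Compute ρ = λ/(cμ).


ρ = λ/(cμ) = 54.41/(4·45.25) = 54.41/181.00 = 0.3006

Final: 0.3006


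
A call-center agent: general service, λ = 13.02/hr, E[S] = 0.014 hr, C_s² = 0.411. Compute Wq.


ρ = λ·E[S] = 13.02·0.014 = 0.1823
E[S²] = E[S]²(1+C_s²) = 0.014²·(1+0.411) = 0.0002766
Wq = λ·E[S²]/(2(1−ρ)) = 13.02·0.0002766/(2·0.8177) = 0.002202 hr

Final: 0.002202 hr


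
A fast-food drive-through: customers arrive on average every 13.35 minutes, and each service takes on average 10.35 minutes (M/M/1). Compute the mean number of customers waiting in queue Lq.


λ = 60/13.35 = 4.4944 /hr
μ = 60/10.35 = 5.7971 /hr
ρ = λ/μ = 4.4944/5.7971 = 0.7753
Lq = ρ²/(1−ρ) = 0.6011/0.2247 = 2.6747

Final: 2.6747


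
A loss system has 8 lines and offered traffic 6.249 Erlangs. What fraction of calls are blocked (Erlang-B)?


B(c,a) = (a^c/c!) / Σ_{k=0}^{c} a^k/k!
a^8/8! = 57.671822
Σ terms (k=0..8): 1.00000 + 6.24900 + 19.52500 + 40.67058 + 63.53761 + 79.40930 + 82.70479 + 73.83175 + 57.67182 = 424.599841
B = 57.671822/424.599841 = 0.135826

Final: 0.135826


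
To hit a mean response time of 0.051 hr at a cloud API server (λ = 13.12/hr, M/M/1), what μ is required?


W = 1/(μ−λ) ⇒ μ − λ = 1/W = 1/0.051 = 19.6078
μ = λ + 1/W = 13.12 + 19.6078 = 32.7278 per hr

Final: 32.7278 /hr


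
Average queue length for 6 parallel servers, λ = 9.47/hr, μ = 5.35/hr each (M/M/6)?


a = λ/μ = 1.7701; ρ = a/6 = 0.2950
P₀ = 0.170198
Lq = P₀·a^c·ρ / (c!·(1−ρ)²) = 0.170198·30.75935·0.2950/(720·0.49700)
= 0.004316

Final: 0.004316


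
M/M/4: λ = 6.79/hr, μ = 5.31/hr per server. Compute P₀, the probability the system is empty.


a = λ/μ = 6.79/5.31 = 1.2787; ρ = a/c = 0.3197
Σ_{k=0}^{3} a^k/k! (terms k=0..3) = 1.00000 + 1.27872 + 0.81756 + 0.34848 = 3.44476
Tail: a^4/(4!(1−ρ)) = 2.67363/(24·0.6803) = 0.16375
P₀ = 1/(3.44476 + 0.16375) = 1/3.60851 = 0.277123

Final: 0.277123


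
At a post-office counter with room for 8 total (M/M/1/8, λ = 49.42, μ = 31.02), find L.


ρ = 49.42/31.02 = 1.5932
L = ρ[1 − (K+1)ρ^K + Kρ^(K+1)] / [(1−ρ)(1−ρ^(K+1))]
Numerator: 1.5932·(1 − 9·41.503773 + 8·66.122388) = 249.243037
Denominator: (-0.5932)·(-65.122388) = 38.628367
L = 249.243037/38.628367 = 6.4523

Final: 6.4523


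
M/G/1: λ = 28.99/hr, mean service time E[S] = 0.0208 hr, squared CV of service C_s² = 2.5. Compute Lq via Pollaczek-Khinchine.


ρ = λ·E[S] = 28.99·0.0208 = 0.6030
Lq = ρ²(1+C_s²)/(2(1−ρ)) = 0.3636·(1+2.5)/(2·0.3970)
= 0.3636·3.5000/0.7940 = 1.60274

Final: 1.60274


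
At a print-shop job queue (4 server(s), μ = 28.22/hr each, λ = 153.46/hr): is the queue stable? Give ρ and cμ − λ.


Total capacity cμ = 4·28.22 = 112.88/hr
ρ = λ/(cμ) = 153.46/112.88 = 1.3595
Stable ⇔ ρ < 1: NO
Spare capacity = cμ − λ = 112.88 − 153.46 = -40.58/hr

Final: ρ = 1.3595; unstable; margin = -40.58/hr


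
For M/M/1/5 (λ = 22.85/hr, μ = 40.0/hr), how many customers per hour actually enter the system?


ρ = 0.5713; P_K = (1−ρ)ρ^5/(1−ρ^6) = 0.027021
λ_eff = λ(1 − P_K) = 22.85·(1 − 0.027021) = 22.85·0.972979 = 22.2326 /hr

Final: 22.2326 /hr


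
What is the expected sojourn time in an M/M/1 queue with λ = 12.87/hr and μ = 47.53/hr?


W = 1/(μ−λ) = 1/(47.53 − 12.87) = 1/34.66 = 0.02885 hr

Final: 0.02885 hr


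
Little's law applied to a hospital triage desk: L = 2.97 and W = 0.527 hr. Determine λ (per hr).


λ = L/W = 2.97/0.527 = 5.6357 /hr

Final: 5.6357 /hr


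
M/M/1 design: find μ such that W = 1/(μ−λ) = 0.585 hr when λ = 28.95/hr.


W = 1/(μ−λ) ⇒ μ − λ = 1/W = 1/0.585 = 1.7094
μ = λ + 1/W = 28.95 + 1.7094 = 30.6594 per hr

Final: 30.6594 /hr


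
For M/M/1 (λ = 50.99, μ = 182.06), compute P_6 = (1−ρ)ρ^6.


ρ = 50.99/182.06 = 0.2801
P_n = (1−ρ)·ρ^n = (1 − 0.2801)·0.2801^6 = 0.7199·0.0004826 = 0.0003475

Final: 0.0003475


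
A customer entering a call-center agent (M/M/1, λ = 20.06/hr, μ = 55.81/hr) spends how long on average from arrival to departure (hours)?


W = 1/(μ−λ) = 1/(55.81 − 20.06) = 1/35.75 = 0.02797 hr

Final: 0.02797 hr


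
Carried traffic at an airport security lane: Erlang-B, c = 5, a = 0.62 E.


B(5,0.62) = 0.0004107 (Erlang-B)
Carried load = a(1 − B) = 0.62·(1 − 0.0004107) = 0.62·0.999589 = 0.6197 E

Final: 0.6197 Erlangs


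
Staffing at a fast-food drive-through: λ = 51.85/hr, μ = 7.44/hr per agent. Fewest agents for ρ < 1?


Stability requires cμ > λ ⇔ c > λ/μ.
λ/μ = 51.85/7.44 = 6.9691
Minimum integer c = ⌊6.9691⌋ + 1 = 7
Check: 7·7.44 = 52.08 > 51.85, while 6·7.44 = 44.64 ≤ 51.85

Final: 7 servers


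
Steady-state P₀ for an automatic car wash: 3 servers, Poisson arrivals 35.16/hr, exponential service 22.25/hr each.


a = λ/μ = 35.16/22.25 = 1.5802; ρ = a/c = 0.5267
Σ_{k=0}^{2} a^k/k! (terms k=0..2) = 1.00000 + 1.58022 + 1.24856 = 3.82878
Tail: a^3/(3!(1−ρ)) = 3.94600/(6·0.4733) = 1.38965
P₀ = 1/(3.82878 + 1.38965) = 1/5.21843 = 0.191628

Final: 0.191628


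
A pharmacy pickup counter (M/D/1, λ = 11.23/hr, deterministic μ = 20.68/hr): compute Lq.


ρ = 11.23/20.68 = 0.5430
M/D/1: Lq = ρ²/(2(1−ρ)) = 0.2949/(2·0.4570) = 0.32266

Final: 0.32266
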